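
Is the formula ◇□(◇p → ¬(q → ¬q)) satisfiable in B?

1. ◇□(◇p → ¬(q → ¬q)), 0
2. □(◇p → ¬(q → ¬q)), 1
3. ◇p → ¬(q → ¬q), 0
4. ◇p → ¬(q → ¬q), 1
5. ¬(q → ¬q), 0
6. q, 0
7. ¬(q → ¬q), 1
8. q, 1
Accessibility: 0R0, 0R1, 1R0, 1R1

Satisfiable (open branch found)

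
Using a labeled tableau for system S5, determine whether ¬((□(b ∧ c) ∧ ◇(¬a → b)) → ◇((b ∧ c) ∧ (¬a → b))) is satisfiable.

Unsatisfiable

1. ¬((□(b ∧ c) ∧ ◇(¬a → b)) → ◇((b ∧ c) ∧ (¬a → b))), 0
2. □(b ∧ c) ∧ ◇(¬a → b), 0
3. ¬◇((b ∧ c) ∧ (¬a → b)), 0
4. □(b ∧ c), 0
5. ◇(¬a → b), 0
6. ¬((b ∧ c) ∧ (¬a → b)), 0
7. b ∧ c, 0
8. b, 0
9. c, 0
10. ¬(¬a → b), 0
11. ¬a, 0
12. ¬b, 0
Accessibility: 0R0
Branch closes: b and ¬b both at 0.
(One branch shown.) All branches close.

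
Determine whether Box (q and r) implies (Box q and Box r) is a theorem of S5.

Tableau for the negation not (Box (q and r) implies (Box q and Box r)):
1. not (Box (q and r) implies (Box q and Box r)), u
2. Box (q and r), u
3. not (Box q and Box r), u
4. q and r, u
5. q, u
6. r, u
7. not Box r, u
8. not r, v
9. q and r, v
10. q, v
11. r, v
Accessibility: uRu, uRv, vRu, vRv
Branch closes: r and not r both at v.
All branches of the negation close; one closing branch shown above.

Valid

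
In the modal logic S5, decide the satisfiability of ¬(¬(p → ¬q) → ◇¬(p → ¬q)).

1. ¬(¬(p → ¬q) → ◇¬(p → ¬q)), 0
2. ¬(p → ¬q), 0
3. ¬◇¬(p → ¬q), 0
4. p, 0
5. q, 0
6. p → ¬q, 0
7. ¬q, 0
Accessibility: 0R0
Branch closes: q and ¬q both at 0.
Every branch closes; the branch above is one of them.

Unsatisfiable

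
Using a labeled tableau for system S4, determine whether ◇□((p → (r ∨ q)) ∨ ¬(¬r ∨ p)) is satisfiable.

Satisfiable

1. ◇□((p → (r ∨ q)) ∨ ¬(¬r ∨ p)), w0
2. □((p → (r ∨ q)) ∨ ¬(¬r ∨ p)), w1
3. (p → (r ∨ q)) ∨ ¬(¬r ∨ p), w1
4. ¬(¬r ∨ p), w1
5. r, w1
6. ¬p, w1
Accessibility: w0Rw0, w0Rw1, w1Rw1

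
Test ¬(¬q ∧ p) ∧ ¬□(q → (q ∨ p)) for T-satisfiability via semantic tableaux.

1. ¬(¬q ∧ p) ∧ ¬□(q → (q ∨ p)), 0
2. ¬(¬q ∧ p), 0
3. ¬□(q → (q ∨ p)), 0
4. ¬p, 0
5. ¬(q → (q ∨ p)), 1
6. q, 1
7. ¬(q ∨ p), 1
8. ¬q, 1
9. ¬p, 1
Accessibility: 0R0, 0R1, 1R1
Branch closes: q and ¬q both at 1.
All branches of the tableau close; one closing branch shown above.

No, unsatisfiable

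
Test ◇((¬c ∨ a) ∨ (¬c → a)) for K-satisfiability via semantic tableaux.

1. ◇((¬c ∨ a) ∨ (¬c → a)), 0
2. (¬c ∨ a) ∨ (¬c → a), 1   [◇-rule on 1: fresh world 1, 0R1]
3. ¬c → a, 1   [∨-rule on 2 (branches; this branch)]
4. a, 1   [→-rule on 3 (branches; this branch)]
Accessibility: 0R1

Yes, satisfiable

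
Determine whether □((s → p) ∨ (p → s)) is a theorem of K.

Tableau for the negation ¬□((s → p) ∨ (p → s)):
1. ¬□((s → p) ∨ (p → s)), 0
2. ¬((s → p) ∨ (p → s)), 1
3. ¬(s → p), 1
4. ¬(p → s), 1
5. s, 1
6. ¬p, 1
7. p, 1
8. ¬s, 1
Accessibility: 0R1
Branch closes: p and ¬p both at 1.
All branches of the negation close; one closing branch shown above.

Valid in K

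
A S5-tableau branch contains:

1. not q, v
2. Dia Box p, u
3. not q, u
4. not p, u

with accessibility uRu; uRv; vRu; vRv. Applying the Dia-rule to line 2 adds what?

a fresh world w with uRw, and Box p at w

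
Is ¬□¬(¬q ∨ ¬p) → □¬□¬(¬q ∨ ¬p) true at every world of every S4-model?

No, not valid

Tableau for the negation ¬(¬□¬(¬q ∨ ¬p) → □¬□¬(¬q ∨ ¬p)):
1. ¬(¬□¬(¬q ∨ ¬p) → □¬□¬(¬q ∨ ¬p)), w0
2. ¬□¬(¬q ∨ ¬p), w0   [¬→-rule on 1]
3. ¬□¬□¬(¬q ∨ ¬p), w0   [¬→-rule on 1]
4. ¬q ∨ ¬p, w1   [¬□-rule on 2: fresh world w1, w0Rw1]
5. ¬p, w1   [∨-rule on 4 (branches; this branch)]
6. □¬(¬q ∨ ¬p), w2   [¬□-rule on 3: fresh world w2, w0Rw2]
7. ¬(¬q ∨ ¬p), w2   [□-rule on 6 via w2Rw2]
8. q, w2   [¬∨-rule on 7]
9. p, w2   [¬∨-rule on 7]
Accessibility: w0Rw0, w0Rw1, w0Rw2, w1Rw1, w2Rw2
The negation has an open branch (countermodel exists).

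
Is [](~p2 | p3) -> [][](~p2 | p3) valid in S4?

Yes, valid

Tableau for the negation ~([](~p2 | p3) -> [][](~p2 | p3)):
1. ~([](~p2 | p3) -> [][](~p2 | p3)), u
2. [](~p2 | p3), u
3. ~[][](~p2 | p3), u
4. ~p2 | p3, u
5. p3, u
6. ~[](~p2 | p3), v
7. ~p2 | p3, v
8. p3, v
9. ~(~p2 | p3), w
10. p2, w
11. ~p3, w
12. ~p2 | p3, w
13. p3, w
Accessibility: uRu, uRv, uRw, vRv, vRw, wRw
Branch closes: p3 and ~p3 both at w.
All branches of the negation close; one closing branch shown above.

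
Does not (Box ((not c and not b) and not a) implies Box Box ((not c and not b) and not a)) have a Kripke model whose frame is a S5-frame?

1. not (Box ((not c and not b) and not a) implies Box Box ((not c and not b) and not a)), 0
2. Box ((not c and not b) and not a), 0   [neg-implies-rule on 1]
3. not Box Box ((not c and not b) and not a), 0   [neg-implies-rule on 1]
4. (not c and not b) and not a, 0   [Box-rule on 2 via 0R0]
5. not c and not b, 0   [and-rule on 4]
6. not a, 0   [and-rule on 4]
7. not c, 0   [and-rule on 5]
8. not b, 0   [and-rule on 5]
9. not Box ((not c and not b) and not a), 1   [neg-Box-rule on 3: fresh world 1, 0R1]
10. (not c and not b) and not a, 1   [Box-rule on 2 via 0R1]
11. not c and not b, 1   [and-rule on 10]
12. not a, 1   [and-rule on 10]
13. not c, 1   [and-rule on 11]
14. not b, 1   [and-rule on 11]
15. not ((not c and not b) and not a), 2   [neg-Box-rule on 9: fresh world 2, 1R2]
16. (not c and not b) and not a, 2   [Box-rule on 2 via 0R2]
17. not c and not b, 2   [and-rule on 16]
18. not a, 2   [and-rule on 16]
19. not c, 2   [and-rule on 17]
20. not b, 2   [and-rule on 17]
21. not (not c and not b), 2   [neg-and-rule on 15 (branches; this branch)]
22. b, 2   [neg-and-rule on 21 (branches; this branch)]
Accessibility: 0R0, 0R1, 0R2, 1R0, 1R1, 1R2, 2R0, 2R1, 2R2
Branch closes: b and not b both at 2.
Every branch closes; the branch above is one of them.

Unsatisfiable (every branch closes)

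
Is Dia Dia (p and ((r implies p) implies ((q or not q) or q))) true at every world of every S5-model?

Tableau for the negation not Dia Dia (p and ((r implies p) implies ((q or not q) or q))):
1. not Dia Dia (p and ((r implies p) implies ((q or not q) or q))), 0
2. not Dia (p and ((r implies p) implies ((q or not q) or q))), 0
3. not (p and ((r implies p) implies ((q or not q) or q))), 0
4. not p, 0
Accessibility: 0R0
The negation has an open branch (countermodel exists).

Not valid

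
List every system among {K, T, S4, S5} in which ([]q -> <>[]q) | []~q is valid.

T, S4, S5

T-tableau for the negation ~(([]q -> <>[]q) | []~q):
1. ~(([]q -> <>[]q) | []~q), w0
2. ~([]q -> <>[]q), w0
3. ~[]~q, w0
4. []q, w0
5. ~<>[]q, w0
6. q, w0
7. ~[]q, w0
8. q, w1
9. ~[]q, w1
10. ~q, w2
11. q, w2
Accessibility: w0Rw0, w0Rw1, w0Rw2, w1Rw1, w2Rw2
Branch closes: q and ~q both at w2.
Every branch closes (one shown): valid in T, hence also in S4, S5 (every theorem of T is a theorem of S4 and S5).
K-tableau for the negation ~(([]q -> <>[]q) | []~q):
1. ~(([]q -> <>[]q) | []~q), w0
2. ~([]q -> <>[]q), w0
3. ~[]~q, w0
4. []q, w0
5. ~<>[]q, w0
6. q, w1
7. ~[]q, w1
8. ~q, w2
Accessibility: w0Rw1, w1Rw2
Complete open branch: countermodel on a K-frame, so not valid in K.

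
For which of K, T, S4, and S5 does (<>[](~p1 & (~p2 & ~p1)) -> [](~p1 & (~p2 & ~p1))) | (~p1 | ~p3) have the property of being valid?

S5-tableau for the negation ~((<>[](~p1 & (~p2 & ~p1)) -> [](~p1 & (~p2 & ~p1))) | (~p1 | ~p3)):
1. ~((<>[](~p1 & (~p2 & ~p1)) -> [](~p1 & (~p2 & ~p1))) | (~p1 | ~p3)), 0
2. ~(<>[](~p1 & (~p2 & ~p1)) -> [](~p1 & (~p2 & ~p1))), 0
3. ~(~p1 | ~p3), 0
4. <>[](~p1 & (~p2 & ~p1)), 0
5. ~[](~p1 & (~p2 & ~p1)), 0
6. p1, 0
7. p3, 0
8. [](~p1 & (~p2 & ~p1)), 1
9. ~p1 & (~p2 & ~p1), 0
10. ~p1, 0
11. ~p2 & ~p1, 0
Accessibility: 0R0, 0R1, 1R0, 1R1
Branch closes: p1 and ~p1 both at 0.
Every branch closes (one shown): valid in S5.
S4-tableau for the negation ~((<>[](~p1 & (~p2 & ~p1)) -> [](~p1 & (~p2 & ~p1))) | (~p1 | ~p3)):
1. ~((<>[](~p1 & (~p2 & ~p1)) -> [](~p1 & (~p2 & ~p1))) | (~p1 | ~p3)), 0
2. ~(<>[](~p1 & (~p2 & ~p1)) -> [](~p1 & (~p2 & ~p1))), 0
3. ~(~p1 | ~p3), 0
4. <>[](~p1 & (~p2 & ~p1)), 0
5. ~[](~p1 & (~p2 & ~p1)), 0
6. p1, 0
7. p3, 0
8. [](~p1 & (~p2 & ~p1)), 1
9. ~p1 & (~p2 & ~p1), 1
10. ~p1, 1
11. ~p2 & ~p1, 1
12. ~p2, 1
13. ~(~p1 & (~p2 & ~p1)), 2
14. ~(~p2 & ~p1), 2
15. p1, 2
Accessibility: 0R0, 0R1, 0R2, 1R1, 2R2
Complete open branch: countermodel on an S4-frame, so not valid in S4, nor in K, T (the same frame is also a K-frame and a T-frame).

S5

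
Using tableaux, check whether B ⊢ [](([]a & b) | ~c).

Not valid

Tableau for the negation ~[](([]a & b) | ~c):
1. ~[](([]a & b) | ~c), u
2. ~(([]a & b) | ~c), v   [~[]-rule on 1: fresh world v, uRv]
3. ~([]a & b), v   [~|-rule on 2]
4. c, v   [~|-rule on 2]
5. ~b, v   [~&-rule on 3 (branches; this branch)]
Accessibility: uRu, uRv, vRu, vRv
The negation has an open branch (countermodel exists).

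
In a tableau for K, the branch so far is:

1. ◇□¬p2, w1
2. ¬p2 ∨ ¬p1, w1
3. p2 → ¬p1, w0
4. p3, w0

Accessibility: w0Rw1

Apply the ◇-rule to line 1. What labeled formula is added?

a fresh world w2 with w1Rw2, and □¬p2 at w2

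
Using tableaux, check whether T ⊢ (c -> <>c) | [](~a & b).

Tableau for the negation ~((c -> <>c) | [](~a & b)):
1. ~((c -> <>c) | [](~a & b)), u
2. ~(c -> <>c), u
3. ~[](~a & b), u
4. c, u
5. ~<>c, u
6. ~c, u
Accessibility: uRu
Branch closes: c and ~c both at u.
All branches of the negation close; one closing branch shown above.

Yes, valid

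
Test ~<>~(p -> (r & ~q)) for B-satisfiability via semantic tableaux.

1. ~<>~(p -> (r & ~q)), w0
2. p -> (r & ~q), w0
3. r & ~q, w0
4. r, w0
5. ~q, w0
Accessibility: w0Rw0

Yes, satisfiable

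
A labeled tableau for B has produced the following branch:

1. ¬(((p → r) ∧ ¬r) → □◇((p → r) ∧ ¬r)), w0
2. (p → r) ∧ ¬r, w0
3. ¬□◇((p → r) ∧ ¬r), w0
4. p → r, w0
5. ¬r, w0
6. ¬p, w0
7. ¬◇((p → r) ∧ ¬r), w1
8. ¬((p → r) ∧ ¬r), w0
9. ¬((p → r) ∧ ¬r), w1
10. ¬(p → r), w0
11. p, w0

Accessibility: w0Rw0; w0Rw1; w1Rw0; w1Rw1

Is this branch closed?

Closed

Both p and ¬p appear at w0.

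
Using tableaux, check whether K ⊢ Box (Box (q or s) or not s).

Not valid

Tableau for the negation not Box (Box (q or s) or not s):
1. not Box (Box (q or s) or not s), 0
2. not (Box (q or s) or not s), 1
3. not Box (q or s), 1
4. s, 1
5. not (q or s), 2
6. not q, 2
7. not s, 2
Accessibility: 0R1, 1R2
The negation has an open branch (countermodel exists).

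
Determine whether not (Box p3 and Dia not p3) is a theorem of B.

Tableau for the negation Box p3 and Dia not p3:
1. Box p3 and Dia not p3, 0
2. Box p3, 0
3. Dia not p3, 0
4. p3, 0
5. not p3, 1
6. p3, 1
Accessibility: 0R0, 0R1, 1R0, 1R1
Branch closes: p3 and not p3 both at 1.
Every branch of the negation's tableau closes; the branch above is one of them.

Yes, valid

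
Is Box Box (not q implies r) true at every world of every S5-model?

Tableau for the negation not Box Box (not q implies r):
1. not Box Box (not q implies r), w0
2. not Box (not q implies r), w1
3. not (not q implies r), w2
4. not q, w2
5. not r, w2
Accessibility: w0Rw0, w0Rw1, w0Rw2, w1Rw0, w1Rw1, w1Rw2, w2Rw0, w2Rw1, w2Rw2
The negation has an open branch (countermodel exists).

Invalid (countermodel exists)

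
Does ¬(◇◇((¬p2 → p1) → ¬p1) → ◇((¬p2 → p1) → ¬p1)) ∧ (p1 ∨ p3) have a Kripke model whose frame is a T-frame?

Satisfiable

1. ¬(◇◇((¬p2 → p1) → ¬p1) → ◇((¬p2 → p1) → ¬p1)) ∧ (p1 ∨ p3), 0
2. ¬(◇◇((¬p2 → p1) → ¬p1) → ◇((¬p2 → p1) → ¬p1)), 0   [∧-rule on 1]
3. p1 ∨ p3, 0   [∧-rule on 1]
4. ◇◇((¬p2 → p1) → ¬p1), 0   [¬→-rule on 2]
5. ¬◇((¬p2 → p1) → ¬p1), 0   [¬→-rule on 2]
6. ¬((¬p2 → p1) → ¬p1), 0   [¬◇-rule on 5 via 0R0]
7. ¬p2 → p1, 0   [¬→-rule on 6]
8. p1, 0   [¬→-rule on 6]
9. p3, 0   [∨-rule on 3 (branches; this branch)]
10. ◇((¬p2 → p1) → ¬p1), 1   [◇-rule on 4: fresh world 1, 0R1]
11. ¬((¬p2 → p1) → ¬p1), 1   [¬◇-rule on 5 via 0R1]
12. ¬p2 → p1, 1   [¬→-rule on 11]
13. p1, 1   [¬→-rule on 11]
14. (¬p2 → p1) → ¬p1, 2   [◇-rule on 10: fresh world 2, 1R2]
15. ¬p1, 2   [→-rule on 14 (branches; this branch)]
Accessibility: 0R0, 0R1, 1R1, 1R2, 2R2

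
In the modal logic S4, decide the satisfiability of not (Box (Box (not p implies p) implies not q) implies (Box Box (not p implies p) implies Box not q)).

1. not (Box (Box (not p implies p) implies not q) implies (Box Box (not p implies p) implies Box not q)), u
2. Box (Box (not p implies p) implies not q), u
3. not (Box Box (not p implies p) implies Box not q), u
4. Box Box (not p implies p), u
5. not Box not q, u
6. Box (not p implies p) implies not q, u
7. Box (not p implies p), u
8. not p implies p, u
9. not q, u
10. p, u
11. q, v
12. Box (not p implies p) implies not q, v
13. Box (not p implies p), v
14. not p implies p, v
15. not Box (not p implies p), v
16. p, v
17. not (not p implies p), w
18. not p, w
19. Box (not p implies p) implies not q, w
20. Box (not p implies p), w
21. not p implies p, w
22. not q, w
23. p, w
Accessibility: uRu, uRv, uRw, vRv, vRw, wRw
Branch closes: p and not p both at w.
(One branch shown.) All branches close.

No, unsatisfiable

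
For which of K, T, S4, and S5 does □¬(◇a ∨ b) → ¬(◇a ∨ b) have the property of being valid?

T-tableau for the negation ¬(□¬(◇a ∨ b) → ¬(◇a ∨ b)):
1. ¬(□¬(◇a ∨ b) → ¬(◇a ∨ b)), 0
2. □¬(◇a ∨ b), 0
3. ◇a ∨ b, 0
4. ¬(◇a ∨ b), 0
5. ¬◇a, 0
6. ¬b, 0
7. ¬a, 0
8. ◇a, 0
9. a, 1
10. ¬(◇a ∨ b), 1
11. ¬◇a, 1
12. ¬b, 1
13. ¬a, 1
Accessibility: 0R0, 0R1, 1R1
Branch closes: a and ¬a both at 1.
Every branch closes (one shown): valid in T, hence also in S4, S5 (every theorem of T is a theorem of S4 and S5).
K-tableau for the negation ¬(□¬(◇a ∨ b) → ¬(◇a ∨ b)):
1. ¬(□¬(◇a ∨ b) → ¬(◇a ∨ b)), 0
2. □¬(◇a ∨ b), 0
3. ◇a ∨ b, 0
4. b, 0
Complete open branch: countermodel on a K-frame, so not valid in K.

T, S4, S5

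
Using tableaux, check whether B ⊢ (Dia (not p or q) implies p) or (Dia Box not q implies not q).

Valid

Tableau for the negation not ((Dia (not p or q) implies p) or (Dia Box not q implies not q)):
1. not ((Dia (not p or q) implies p) or (Dia Box not q implies not q)), 0
2. not (Dia (not p or q) implies p), 0
3. not (Dia Box not q implies not q), 0
4. Dia (not p or q), 0
5. not p, 0
6. Dia Box not q, 0
7. q, 0
8. not p or q, 1
9. q, 1
10. Box not q, 2
11. not q, 0
Accessibility: 0R0, 0R1, 0R2, 1R0, 1R1, 2R0, 2R2
Branch closes: q and not q both at 0.
All branches of the negation close; one closing branch shown above.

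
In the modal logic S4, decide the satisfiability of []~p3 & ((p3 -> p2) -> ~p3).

1. []~p3 & ((p3 -> p2) -> ~p3), 0
2. []~p3, 0
3. (p3 -> p2) -> ~p3, 0
4. ~p3, 0
Accessibility: 0R0

Satisfiable (open branch found)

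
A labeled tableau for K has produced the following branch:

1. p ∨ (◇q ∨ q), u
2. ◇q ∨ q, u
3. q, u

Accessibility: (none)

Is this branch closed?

No atom appears with both signs at the same world.

Not closed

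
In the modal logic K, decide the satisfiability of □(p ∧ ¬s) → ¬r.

Yes, satisfiable

1. □(p ∧ ¬s) → ¬r, 0
2. ¬r, 0   [→-rule on 1 (branches; this branch)]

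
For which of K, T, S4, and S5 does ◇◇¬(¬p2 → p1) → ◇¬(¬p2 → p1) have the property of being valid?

S4-tableau for the negation ¬(◇◇¬(¬p2 → p1) → ◇¬(¬p2 → p1)):
1. ¬(◇◇¬(¬p2 → p1) → ◇¬(¬p2 → p1)), 0
2. ◇◇¬(¬p2 → p1), 0
3. ¬◇¬(¬p2 → p1), 0
4. ¬p2 → p1, 0
5. p1, 0
6. ◇¬(¬p2 → p1), 1
7. ¬p2 → p1, 1
8. p1, 1
9. ¬(¬p2 → p1), 2
10. ¬p2, 2
11. ¬p1, 2
12. ¬p2 → p1, 2
13. p1, 2
Accessibility: 0R0, 0R1, 0R2, 1R1, 1R2, 2R2
Branch closes: p1 and ¬p1 both at 2.
Every branch closes (one shown): valid in S4, hence also in S5 (every theorem of S4 is a theorem of S5).
T-tableau for the negation ¬(◇◇¬(¬p2 → p1) → ◇¬(¬p2 → p1)):
1. ¬(◇◇¬(¬p2 → p1) → ◇¬(¬p2 → p1)), 0
2. ◇◇¬(¬p2 → p1), 0
3. ¬◇¬(¬p2 → p1), 0
4. ¬p2 → p1, 0
5. p1, 0
6. ◇¬(¬p2 → p1), 1
7. ¬p2 → p1, 1
8. p1, 1
9. ¬(¬p2 → p1), 2
10. ¬p2, 2
11. ¬p1, 2
Accessibility: 0R0, 0R1, 1R1, 1R2, 2R2
Complete open branch: countermodel on a T-frame, so not valid in T, nor in K (the same frame is also a K-frame).

S4, S5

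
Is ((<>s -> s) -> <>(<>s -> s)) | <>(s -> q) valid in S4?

Tableau for the negation ~(((<>s -> s) -> <>(<>s -> s)) | <>(s -> q)):
1. ~(((<>s -> s) -> <>(<>s -> s)) | <>(s -> q)), u
2. ~((<>s -> s) -> <>(<>s -> s)), u   [~|-rule on 1]
3. ~<>(s -> q), u   [~|-rule on 1]
4. <>s -> s, u   [~->-rule on 2]
5. ~<>(<>s -> s), u   [~->-rule on 2]
6. ~(s -> q), u   [~<>-rule on 3 via uRu]
7. s, u   [~->-rule on 6]
8. ~q, u   [~->-rule on 6]
9. ~(<>s -> s), u   [~<>-rule on 5 via uRu]
10. <>s, u   [~->-rule on 9]
11. ~s, u   [~->-rule on 9]
Accessibility: uRu
Branch closes: s and ~s both at u.
Every branch of the negation's tableau closes; the branch above is one of them.

Yes, valid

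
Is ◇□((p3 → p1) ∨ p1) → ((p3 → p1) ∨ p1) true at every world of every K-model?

Invalid (countermodel exists)

Tableau for the negation ¬(◇□((p3 → p1) ∨ p1) → ((p3 → p1) ∨ p1)):
1. ¬(◇□((p3 → p1) ∨ p1) → ((p3 → p1) ∨ p1)), u
2. ◇□((p3 → p1) ∨ p1), u
3. ¬((p3 → p1) ∨ p1), u
4. ¬(p3 → p1), u
5. ¬p1, u
6. p3, u
7. □((p3 → p1) ∨ p1), v
Accessibility: uRv
The negation has an open branch (countermodel exists).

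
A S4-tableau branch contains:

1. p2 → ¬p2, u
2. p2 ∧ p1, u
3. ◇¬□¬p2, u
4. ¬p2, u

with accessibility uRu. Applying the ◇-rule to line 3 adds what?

a fresh world v with uRv, and ¬□¬p2 at v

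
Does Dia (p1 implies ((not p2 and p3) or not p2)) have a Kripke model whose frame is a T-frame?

1. Dia (p1 implies ((not p2 and p3) or not p2)), 0
2. p1 implies ((not p2 and p3) or not p2), 1   [Dia-rule on 1: fresh world 1, 0R1]
3. (not p2 and p3) or not p2, 1   [implies-rule on 2 (branches; this branch)]
4. not p2, 1   [or-rule on 3 (branches; this branch)]
Accessibility: 0R0, 0R1, 1R1

Yes, satisfiable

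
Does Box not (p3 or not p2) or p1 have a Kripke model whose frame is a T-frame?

Satisfiable

1. Box not (p3 or not p2) or p1, w0
2. p1, w0
Accessibility: w0Rw0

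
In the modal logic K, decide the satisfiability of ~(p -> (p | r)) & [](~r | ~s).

Unsatisfiable

1. ~(p -> (p | r)) & [](~r | ~s), 0
2. ~(p -> (p | r)), 0
3. [](~r | ~s), 0
4. p, 0
5. ~(p | r), 0
6. ~p, 0
7. ~r, 0
Branch closes: p and ~p both at 0.
All branches of the tableau close; one closing branch shown above.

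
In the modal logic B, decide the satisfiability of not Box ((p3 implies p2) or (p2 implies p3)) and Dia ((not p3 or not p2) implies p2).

1. not Box ((p3 implies p2) or (p2 implies p3)) and Dia ((not p3 or not p2) implies p2), u
2. not Box ((p3 implies p2) or (p2 implies p3)), u
3. Dia ((not p3 or not p2) implies p2), u
4. not ((p3 implies p2) or (p2 implies p3)), v
5. not (p3 implies p2), v
6. not (p2 implies p3), v
7. p3, v
8. not p2, v
9. p2, v
10. not p3, v
Accessibility: uRu, uRv, vRu, vRv
Branch closes: p2 and not p2 both at v.
Every branch closes; the branch above is one of them.

No, unsatisfiable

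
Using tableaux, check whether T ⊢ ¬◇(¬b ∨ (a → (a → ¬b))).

Tableau for the negation ◇(¬b ∨ (a → (a → ¬b))):
1. ◇(¬b ∨ (a → (a → ¬b))), w0
2. ¬b ∨ (a → (a → ¬b)), w1
3. a → (a → ¬b), w1
4. a → ¬b, w1
5. ¬b, w1
Accessibility: w0Rw0, w0Rw1, w1Rw1
The negation has an open branch (countermodel exists).

Invalid (countermodel exists)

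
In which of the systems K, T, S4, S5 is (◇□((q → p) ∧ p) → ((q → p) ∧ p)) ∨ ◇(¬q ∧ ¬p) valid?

S4-tableau for the negation ¬((◇□((q → p) ∧ p) → ((q → p) ∧ p)) ∨ ◇(¬q ∧ ¬p)):
1. ¬((◇□((q → p) ∧ p) → ((q → p) ∧ p)) ∨ ◇(¬q ∧ ¬p)), w0
2. ¬(◇□((q → p) ∧ p) → ((q → p) ∧ p)), w0
3. ¬◇(¬q ∧ ¬p), w0
4. ◇□((q → p) ∧ p), w0
5. ¬((q → p) ∧ p), w0
6. ¬(¬q ∧ ¬p), w0
7. ¬p, w0
8. q, w0
9. □((q → p) ∧ p), w1
10. ¬(¬q ∧ ¬p), w1
11. (q → p) ∧ p, w1
12. q → p, w1
13. p, w1
Accessibility: w0Rw0, w0Rw1, w1Rw1
Complete open branch: countermodel on an S4-frame, so not valid in S4, nor in K, T (the same frame is also a K-frame and a T-frame).
S5-tableau for the negation ¬((◇□((q → p) ∧ p) → ((q → p) ∧ p)) ∨ ◇(¬q ∧ ¬p)):
1. ¬((◇□((q → p) ∧ p) → ((q → p) ∧ p)) ∨ ◇(¬q ∧ ¬p)), w0
2. ¬(◇□((q → p) ∧ p) → ((q → p) ∧ p)), w0
3. ¬◇(¬q ∧ ¬p), w0
4. ◇□((q → p) ∧ p), w0
5. ¬((q → p) ∧ p), w0
6. ¬(¬q ∧ ¬p), w0
7. ¬(q → p), w0
8. q, w0
9. ¬p, w0
10. □((q → p) ∧ p), w1
11. ¬(¬q ∧ ¬p), w1
12. (q → p) ∧ p, w0
13. q → p, w0
14. p, w0
Accessibility: w0Rw0, w0Rw1, w1Rw0, w1Rw1
Branch closes: p and ¬p both at w0.
Every branch closes (one shown): valid in S5.

S5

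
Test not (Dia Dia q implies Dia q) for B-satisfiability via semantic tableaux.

Satisfiable

1. not (Dia Dia q implies Dia q), u
2. Dia Dia q, u
3. not Dia q, u
4. not q, u
5. Dia q, v
6. not q, v
7. q, w
Accessibility: uRu, uRv, vRu, vRv, vRw, wRv, wRw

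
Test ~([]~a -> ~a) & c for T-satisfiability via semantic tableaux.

1. ~([]~a -> ~a) & c, u
2. ~([]~a -> ~a), u
3. c, u
4. []~a, u
5. a, u
6. ~a, u
Accessibility: uRu
Branch closes: a and ~a both at u.
Every branch closes; the branch above is one of them.

No, unsatisfiable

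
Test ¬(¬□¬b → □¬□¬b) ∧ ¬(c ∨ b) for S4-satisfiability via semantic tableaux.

1. ¬(¬□¬b → □¬□¬b) ∧ ¬(c ∨ b), w0
2. ¬(¬□¬b → □¬□¬b), w0   [∧-rule on 1]
3. ¬(c ∨ b), w0   [∧-rule on 1]
4. ¬□¬b, w0   [¬→-rule on 2]
5. ¬□¬□¬b, w0   [¬→-rule on 2]
6. ¬c, w0   [¬∨-rule on 3]
7. ¬b, w0   [¬∨-rule on 3]
8. b, w1   [¬□-rule on 4: fresh world w1, w0Rw1]
9. □¬b, w2   [¬□-rule on 5: fresh world w2, w0Rw2]
10. ¬b, w2   [□-rule on 9 via w2Rw2]
Accessibility: w0Rw0, w0Rw1, w0Rw2, w1Rw1, w2Rw2

Satisfiable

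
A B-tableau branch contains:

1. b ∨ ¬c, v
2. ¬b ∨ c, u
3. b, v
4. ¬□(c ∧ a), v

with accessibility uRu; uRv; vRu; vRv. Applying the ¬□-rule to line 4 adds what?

a fresh world w with vRw, and ¬(c ∧ a) at w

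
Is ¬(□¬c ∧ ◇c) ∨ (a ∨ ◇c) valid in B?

Tableau for the negation ¬(¬(□¬c ∧ ◇c) ∨ (a ∨ ◇c)):
1. ¬(¬(□¬c ∧ ◇c) ∨ (a ∨ ◇c)), w0
2. □¬c ∧ ◇c, w0
3. ¬(a ∨ ◇c), w0
4. □¬c, w0
5. ◇c, w0
6. ¬a, w0
7. ¬◇c, w0
8. ¬c, w0
9. c, w1
10. ¬c, w1
Accessibility: w0Rw0, w0Rw1, w1Rw0, w1Rw1
Branch closes: c and ¬c both at w1.
Every branch of the negation's tableau closes; the branch above is one of them.

Valid in B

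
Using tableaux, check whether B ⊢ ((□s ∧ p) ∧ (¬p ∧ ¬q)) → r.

Valid

Tableau for the negation ¬(((□s ∧ p) ∧ (¬p ∧ ¬q)) → r):
1. ¬(((□s ∧ p) ∧ (¬p ∧ ¬q)) → r), u
2. (□s ∧ p) ∧ (¬p ∧ ¬q), u
3. ¬r, u
4. □s ∧ p, u
5. ¬p ∧ ¬q, u
6. □s, u
7. p, u
8. ¬p, u
9. ¬q, u
Accessibility: uRu
Branch closes: p and ¬p both at u.
Every branch of the negation's tableau closes; the branch above is one of them.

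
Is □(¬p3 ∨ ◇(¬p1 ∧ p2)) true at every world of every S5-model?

No, not valid

Tableau for the negation ¬□(¬p3 ∨ ◇(¬p1 ∧ p2)):
1. ¬□(¬p3 ∨ ◇(¬p1 ∧ p2)), u
2. ¬(¬p3 ∨ ◇(¬p1 ∧ p2)), v
3. p3, v
4. ¬◇(¬p1 ∧ p2), v
5. ¬(¬p1 ∧ p2), u
6. ¬(¬p1 ∧ p2), v
7. ¬p2, u
8. ¬p2, v
Accessibility: uRu, uRv, vRu, vRv
The negation has an open branch (countermodel exists).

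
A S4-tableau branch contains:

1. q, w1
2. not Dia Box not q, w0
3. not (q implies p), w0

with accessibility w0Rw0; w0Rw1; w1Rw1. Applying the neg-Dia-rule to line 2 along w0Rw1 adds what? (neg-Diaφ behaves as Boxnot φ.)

not Box not q, w1

neg-Diaφ behaves as Boxnot φ: propagate the negated body to each accessible world.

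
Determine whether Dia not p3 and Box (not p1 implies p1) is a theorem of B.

Tableau for the negation not (Dia not p3 and Box (not p1 implies p1)):
1. not (Dia not p3 and Box (not p1 implies p1)), 0
2. not Box (not p1 implies p1), 0
3. not (not p1 implies p1), 1
4. not p1, 1
Accessibility: 0R0, 0R1, 1R0, 1R1
The negation has an open branch (countermodel exists).

No, not valid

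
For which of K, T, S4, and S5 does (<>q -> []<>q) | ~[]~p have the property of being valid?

S4-tableau for the negation ~((<>q -> []<>q) | ~[]~p):
1. ~((<>q -> []<>q) | ~[]~p), w0
2. ~(<>q -> []<>q), w0
3. []~p, w0
4. <>q, w0
5. ~[]<>q, w0
6. ~p, w0
7. q, w1
8. ~p, w1
9. ~<>q, w2
10. ~p, w2
11. ~q, w2
Accessibility: w0Rw0, w0Rw1, w0Rw2, w1Rw1, w2Rw2
Complete open branch: countermodel on an S4-frame, so not valid in S4, nor in K, T (the same frame is also a K-frame and a T-frame).
S5-tableau for the negation ~((<>q -> []<>q) | ~[]~p):
1. ~((<>q -> []<>q) | ~[]~p), w0
2. ~(<>q -> []<>q), w0
3. []~p, w0
4. <>q, w0
5. ~[]<>q, w0
6. ~p, w0
7. q, w1
8. ~p, w1
9. ~<>q, w2
10. ~p, w2
11. ~q, w0
12. ~q, w1
Accessibility: w0Rw0, w0Rw1, w0Rw2, w1Rw0, w1Rw1, w1Rw2, w2Rw0, w2Rw1, w2Rw2
Branch closes: q and ~q both at w1.
Every branch closes (one shown): valid in S5.

S5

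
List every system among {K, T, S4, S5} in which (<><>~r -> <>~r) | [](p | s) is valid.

S4-tableau for the negation ~((<><>~r -> <>~r) | [](p | s)):
1. ~((<><>~r -> <>~r) | [](p | s)), u
2. ~(<><>~r -> <>~r), u
3. ~[](p | s), u
4. <><>~r, u
5. ~<>~r, u
6. r, u
7. ~(p | s), v
8. ~p, v
9. ~s, v
10. r, v
11. <>~r, w
12. r, w
13. ~r, x
14. r, x
Accessibility: uRu, uRv, uRw, uRx, vRv, wRw, wRx, xRx
Branch closes: r and ~r both at x.
Every branch closes (one shown): valid in S4, hence also in S5 (every theorem of S4 is a theorem of S5).
T-tableau for the negation ~((<><>~r -> <>~r) | [](p | s)):
1. ~((<><>~r -> <>~r) | [](p | s)), u
2. ~(<><>~r -> <>~r), u
3. ~[](p | s), u
4. <><>~r, u
5. ~<>~r, u
6. r, u
7. ~(p | s), v
8. ~p, v
9. ~s, v
10. r, v
11. <>~r, w
12. r, w
13. ~r, x
Accessibility: uRu, uRv, uRw, vRv, wRw, wRx, xRx
Complete open branch: countermodel on a T-frame, so not valid in T, nor in K (the same frame is also a K-frame).

S4, S5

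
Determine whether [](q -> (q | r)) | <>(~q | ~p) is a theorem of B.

Yes, valid

Tableau for the negation ~([](q -> (q | r)) | <>(~q | ~p)):
1. ~([](q -> (q | r)) | <>(~q | ~p)), u
2. ~[](q -> (q | r)), u
3. ~<>(~q | ~p), u
4. ~(~q | ~p), u
5. q, u
6. p, u
7. ~(q -> (q | r)), v
8. q, v
9. ~(q | r), v
10. ~q, v
11. ~r, v
Accessibility: uRu, uRv, vRu, vRv
Branch closes: q and ~q both at v.
Every branch of the negation's tableau closes; the branch above is one of them.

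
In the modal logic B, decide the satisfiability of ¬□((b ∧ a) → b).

1. ¬□((b ∧ a) → b), 0
2. ¬((b ∧ a) → b), 1   [¬□-rule on 1: fresh world 1, 0R1]
3. b ∧ a, 1   [¬→-rule on 2]
4. ¬b, 1   [¬→-rule on 2]
5. b, 1   [∧-rule on 3]
6. a, 1   [∧-rule on 3]
Accessibility: 0R0, 0R1, 1R0, 1R1
Branch closes: b and ¬b both at 1.
Every branch closes; the branch above is one of them.

No, unsatisfiable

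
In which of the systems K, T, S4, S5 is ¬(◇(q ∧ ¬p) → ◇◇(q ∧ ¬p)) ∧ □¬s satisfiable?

K-tableau for the formula:
1. ¬(◇(q ∧ ¬p) → ◇◇(q ∧ ¬p)) ∧ □¬s, w0
2. ¬(◇(q ∧ ¬p) → ◇◇(q ∧ ¬p)), w0
3. □¬s, w0
4. ◇(q ∧ ¬p), w0
5. ¬◇◇(q ∧ ¬p), w0
6. q ∧ ¬p, w1
7. q, w1
8. ¬p, w1
9. ¬s, w1
10. ¬◇(q ∧ ¬p), w1
Accessibility: w0Rw1
Complete open branch: satisfiable in K.
T-tableau for the formula:
1. ¬(◇(q ∧ ¬p) → ◇◇(q ∧ ¬p)) ∧ □¬s, w0
2. ¬(◇(q ∧ ¬p) → ◇◇(q ∧ ¬p)), w0
3. □¬s, w0
4. ◇(q ∧ ¬p), w0
5. ¬◇◇(q ∧ ¬p), w0
6. ¬s, w0
7. ¬◇(q ∧ ¬p), w0
8. ¬(q ∧ ¬p), w0
9. p, w0
10. q ∧ ¬p, w1
11. q, w1
12. ¬p, w1
13. ¬s, w1
14. ¬◇(q ∧ ¬p), w1
15. ¬(q ∧ ¬p), w1
16. p, w1
Accessibility: w0Rw0, w0Rw1, w1Rw1
Branch closes: p and ¬p both at w1.
Every branch closes (one shown): unsatisfiable in T, hence also in S4, S5 (every S4/S5-frame is a T-frame).

K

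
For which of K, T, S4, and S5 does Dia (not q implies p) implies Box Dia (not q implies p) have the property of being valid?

S5

S4-tableau for the negation not (Dia (not q implies p) implies Box Dia (not q implies p)):
1. not (Dia (not q implies p) implies Box Dia (not q implies p)), u
2. Dia (not q implies p), u
3. not Box Dia (not q implies p), u
4. not q implies p, v
5. p, v
6. not Dia (not q implies p), w
7. not (not q implies p), w
8. not q, w
9. not p, w
Accessibility: uRu, uRv, uRw, vRv, wRw
Complete open branch: countermodel on an S4-frame, so not valid in S4, nor in K, T (the same frame is also a K-frame and a T-frame).
S5-tableau for the negation not (Dia (not q implies p) implies Box Dia (not q implies p)):
1. not (Dia (not q implies p) implies Box Dia (not q implies p)), u
2. Dia (not q implies p), u
3. not Box Dia (not q implies p), u
4. not q implies p, v
5. p, v
6. not Dia (not q implies p), w
7. not (not q implies p), u
8. not q, u
9. not p, u
10. not (not q implies p), v
11. not q, v
12. not p, v
Accessibility: uRu, uRv, uRw, vRu, vRv, vRw, wRu, wRv, wRw
Branch closes: p and not p both at v.
Every branch closes (one shown): valid in S5.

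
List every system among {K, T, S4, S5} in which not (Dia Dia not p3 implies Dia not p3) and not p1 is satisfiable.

K, T

T-tableau for the formula:
1. not (Dia Dia not p3 implies Dia not p3) and not p1, 0
2. not (Dia Dia not p3 implies Dia not p3), 0
3. not p1, 0
4. Dia Dia not p3, 0
5. not Dia not p3, 0
6. p3, 0
7. Dia not p3, 1
8. p3, 1
9. not p3, 2
Accessibility: 0R0, 0R1, 1R1, 1R2, 2R2
Complete open branch: satisfiable in T, hence also in K (this T-model is also a K-model).
S4-tableau for the formula:
1. not (Dia Dia not p3 implies Dia not p3) and not p1, 0
2. not (Dia Dia not p3 implies Dia not p3), 0
3. not p1, 0
4. Dia Dia not p3, 0
5. not Dia not p3, 0
6. p3, 0
7. Dia not p3, 1
8. p3, 1
9. not p3, 2
10. p3, 2
Accessibility: 0R0, 0R1, 0R2, 1R1, 1R2, 2R2
Branch closes: p3 and not p3 both at 2.
Every branch closes (one shown): unsatisfiable in S4, hence also in S5 (every S5-frame is an S4-frame).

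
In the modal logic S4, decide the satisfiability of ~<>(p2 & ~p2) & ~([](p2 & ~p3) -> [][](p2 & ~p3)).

1. ~<>(p2 & ~p2) & ~([](p2 & ~p3) -> [][](p2 & ~p3)), u
2. ~<>(p2 & ~p2), u   [&-rule on 1]
3. ~([](p2 & ~p3) -> [][](p2 & ~p3)), u   [&-rule on 1]
4. [](p2 & ~p3), u   [~->-rule on 3]
5. ~[][](p2 & ~p3), u   [~->-rule on 3]
6. ~(p2 & ~p2), u   [~<>-rule on 2 via uRu]
7. p2 & ~p3, u   [[]-rule on 4 via uRu]
8. p2, u   [&-rule on 7]
9. ~p3, u   [&-rule on 7]
10. ~[](p2 & ~p3), v   [~[]-rule on 5: fresh world v, uRv]
11. ~(p2 & ~p2), v   [~<>-rule on 2 via uRv]
12. p2 & ~p3, v   [[]-rule on 4 via uRv]
13. p2, v   [&-rule on 12]
14. ~p3, v   [&-rule on 12]
15. ~(p2 & ~p3), w   [~[]-rule on 10: fresh world w, vRw]
16. ~(p2 & ~p2), w   [~<>-rule on 2 via uRw]
17. p2 & ~p3, w   [[]-rule on 4 via uRw]
18. p2, w   [&-rule on 17]
19. ~p3, w   [&-rule on 17]
20. p3, w   [~&-rule on 15 (branches; this branch)]
Accessibility: uRu, uRv, uRw, vRv, vRw, wRw
Branch closes: p3 and ~p3 both at w.
(One branch shown.) All branches close.

No, unsatisfiable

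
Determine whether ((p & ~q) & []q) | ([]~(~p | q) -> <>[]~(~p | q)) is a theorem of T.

Tableau for the negation ~(((p & ~q) & []q) | ([]~(~p | q) -> <>[]~(~p | q))):
1. ~(((p & ~q) & []q) | ([]~(~p | q) -> <>[]~(~p | q))), 0
2. ~((p & ~q) & []q), 0
3. ~([]~(~p | q) -> <>[]~(~p | q)), 0
4. []~(~p | q), 0
5. ~<>[]~(~p | q), 0
6. ~(~p | q), 0
7. p, 0
8. ~q, 0
9. ~[]~(~p | q), 0
10. ~[]q, 0
11. ~p | q, 1
12. ~(~p | q), 1
13. p, 1
14. ~q, 1
15. ~[]~(~p | q), 1
16. q, 1
Accessibility: 0R0, 0R1, 1R1
Branch closes: q and ~q both at 1.
Every branch of the negation's tableau closes; the branch above is one of them.

Valid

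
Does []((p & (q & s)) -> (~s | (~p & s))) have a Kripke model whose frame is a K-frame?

Satisfiable (open branch found)

1. []((p & (q & s)) -> (~s | (~p & s))), u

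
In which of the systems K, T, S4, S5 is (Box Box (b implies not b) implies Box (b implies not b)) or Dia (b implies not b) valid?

T-tableau for the negation not ((Box Box (b implies not b) implies Box (b implies not b)) or Dia (b implies not b)):
1. not ((Box Box (b implies not b) implies Box (b implies not b)) or Dia (b implies not b)), u
2. not (Box Box (b implies not b) implies Box (b implies not b)), u   [neg-or-rule on 1]
3. not Dia (b implies not b), u   [neg-or-rule on 1]
4. Box Box (b implies not b), u   [neg-implies-rule on 2]
5. not Box (b implies not b), u   [neg-implies-rule on 2]
6. not (b implies not b), u   [neg-Dia-rule on 3 via uRu]
7. b, u   [neg-implies-rule on 6]
8. Box (b implies not b), u   [Box-rule on 4 via uRu]
9. b implies not b, u   [Box-rule on 8 via uRu]
10. not b, u   [implies-rule on 9 (branches; this branch)]
Accessibility: uRu
Branch closes: b and not b both at u.
Every branch closes (one shown): valid in T, hence also in S4, S5 (every theorem of T is a theorem of S4 and S5).
K-tableau for the negation not ((Box Box (b implies not b) implies Box (b implies not b)) or Dia (b implies not b)):
1. not ((Box Box (b implies not b) implies Box (b implies not b)) or Dia (b implies not b)), u
2. not (Box Box (b implies not b) implies Box (b implies not b)), u   [neg-or-rule on 1]
3. not Dia (b implies not b), u   [neg-or-rule on 1]
4. Box Box (b implies not b), u   [neg-implies-rule on 2]
5. not Box (b implies not b), u   [neg-implies-rule on 2]
6. not (b implies not b), v   [neg-Box-rule on 5: fresh world v, uRv]
7. b, v   [neg-implies-rule on 6]
8. Box (b implies not b), v   [Box-rule on 4 via uRv]
Accessibility: uRv
Complete open branch: countermodel on a K-frame, so not valid in K.

T, S4, S5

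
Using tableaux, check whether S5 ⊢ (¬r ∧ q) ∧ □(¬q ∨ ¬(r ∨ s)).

Tableau for the negation ¬((¬r ∧ q) ∧ □(¬q ∨ ¬(r ∨ s))):
1. ¬((¬r ∧ q) ∧ □(¬q ∨ ¬(r ∨ s))), u
2. ¬□(¬q ∨ ¬(r ∨ s)), u   [¬∧-rule on 1 (branches; this branch)]
3. ¬(¬q ∨ ¬(r ∨ s)), v   [¬□-rule on 2: fresh world v, uRv]
4. q, v   [¬∨-rule on 3]
5. r ∨ s, v   [¬∨-rule on 3]
6. s, v   [∨-rule on 5 (branches; this branch)]
Accessibility: uRu, uRv, vRu, vRv
The negation has an open branch (countermodel exists).

Not valid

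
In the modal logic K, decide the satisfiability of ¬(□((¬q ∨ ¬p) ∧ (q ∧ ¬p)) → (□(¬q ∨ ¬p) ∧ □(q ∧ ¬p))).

1. ¬(□((¬q ∨ ¬p) ∧ (q ∧ ¬p)) → (□(¬q ∨ ¬p) ∧ □(q ∧ ¬p))), u
2. □((¬q ∨ ¬p) ∧ (q ∧ ¬p)), u   [¬→-rule on 1]
3. ¬(□(¬q ∨ ¬p) ∧ □(q ∧ ¬p)), u   [¬→-rule on 1]
4. ¬□(q ∧ ¬p), u   [¬∧-rule on 3 (branches; this branch)]
5. ¬(q ∧ ¬p), v   [¬□-rule on 4: fresh world v, uRv]
6. (¬q ∨ ¬p) ∧ (q ∧ ¬p), v   [□-rule on 2 via uRv]
7. ¬q ∨ ¬p, v   [∧-rule on 6]
8. q ∧ ¬p, v   [∧-rule on 6]
9. q, v   [∧-rule on 8]
10. ¬p, v   [∧-rule on 8]
11. p, v   [¬∧-rule on 5 (branches; this branch)]
Accessibility: uRv
Branch closes: p and ¬p both at v.
(One branch shown.) All branches close.

Unsatisfiable (every branch closes)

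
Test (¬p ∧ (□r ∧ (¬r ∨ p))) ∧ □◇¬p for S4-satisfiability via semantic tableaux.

Unsatisfiable

1. (¬p ∧ (□r ∧ (¬r ∨ p))) ∧ □◇¬p, u
2. ¬p ∧ (□r ∧ (¬r ∨ p)), u   [∧-rule on 1]
3. □◇¬p, u   [∧-rule on 1]
4. ¬p, u   [∧-rule on 2]
5. □r ∧ (¬r ∨ p), u   [∧-rule on 2]
6. □r, u   [∧-rule on 5]
7. ¬r ∨ p, u   [∧-rule on 5]
8. ◇¬p, u   [□-rule on 3 via uRu]
9. r, u   [□-rule on 6 via uRu]
10. p, u   [∨-rule on 7 (branches; this branch)]
Accessibility: uRu
Branch closes: p and ¬p both at u.
All branches of the tableau close; one closing branch shown above.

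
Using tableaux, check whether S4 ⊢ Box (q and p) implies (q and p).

Tableau for the negation not (Box (q and p) implies (q and p)):
1. not (Box (q and p) implies (q and p)), u
2. Box (q and p), u   [neg-implies-rule on 1]
3. not (q and p), u   [neg-implies-rule on 1]
4. q and p, u   [Box-rule on 2 via uRu]
5. q, u   [and-rule on 4]
6. p, u   [and-rule on 4]
7. not p, u   [neg-and-rule on 3 (branches; this branch)]
Accessibility: uRu
Branch closes: p and not p both at u.
Every branch of the negation's tableau closes; the branch above is one of them.

Valid in S4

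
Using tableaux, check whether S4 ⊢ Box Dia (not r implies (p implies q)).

Tableau for the negation not Box Dia (not r implies (p implies q)):
1. not Box Dia (not r implies (p implies q)), u
2. not Dia (not r implies (p implies q)), v
3. not (not r implies (p implies q)), v
4. not r, v
5. not (p implies q), v
6. p, v
7. not q, v
Accessibility: uRu, uRv, vRv
The negation has an open branch (countermodel exists).

No, not valid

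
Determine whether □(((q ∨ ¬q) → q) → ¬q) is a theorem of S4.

No, not valid

Tableau for the negation ¬□(((q ∨ ¬q) → q) → ¬q):
1. ¬□(((q ∨ ¬q) → q) → ¬q), 0
2. ¬(((q ∨ ¬q) → q) → ¬q), 1   [¬□-rule on 1: fresh world 1, 0R1]
3. (q ∨ ¬q) → q, 1   [¬→-rule on 2]
4. q, 1   [¬→-rule on 2]
Accessibility: 0R0, 0R1, 1R1
The negation has an open branch (countermodel exists).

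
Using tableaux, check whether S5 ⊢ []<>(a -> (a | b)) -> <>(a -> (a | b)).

Valid

Tableau for the negation ~([]<>(a -> (a | b)) -> <>(a -> (a | b))):
1. ~([]<>(a -> (a | b)) -> <>(a -> (a | b))), 0
2. []<>(a -> (a | b)), 0
3. ~<>(a -> (a | b)), 0
4. <>(a -> (a | b)), 0
5. ~(a -> (a | b)), 0
6. a, 0
7. ~(a | b), 0
8. ~a, 0
9. ~b, 0
Accessibility: 0R0
Branch closes: a and ~a both at 0.
Every branch of the negation's tableau closes; the branch above is one of them.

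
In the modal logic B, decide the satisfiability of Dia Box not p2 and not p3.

Satisfiable

1. Dia Box not p2 and not p3, w0
2. Dia Box not p2, w0
3. not p3, w0
4. Box not p2, w1
5. not p2, w0
6. not p2, w1
Accessibility: w0Rw0, w0Rw1, w1Rw0, w1Rw1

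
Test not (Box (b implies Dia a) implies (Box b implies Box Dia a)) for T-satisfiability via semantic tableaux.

No, unsatisfiable

1. not (Box (b implies Dia a) implies (Box b implies Box Dia a)), 0
2. Box (b implies Dia a), 0
3. not (Box b implies Box Dia a), 0
4. Box b, 0
5. not Box Dia a, 0
6. b implies Dia a, 0
7. b, 0
8. Dia a, 0
9. not Dia a, 1
10. b implies Dia a, 1
11. b, 1
12. not a, 1
13. Dia a, 1
14. a, 2
15. b implies Dia a, 2
16. b, 2
17. Dia a, 2
18. a, 3
19. not a, 3
Accessibility: 0R0, 0R1, 0R2, 1R1, 1R3, 2R2, 3R3
Branch closes: a and not a both at 3.
Every branch closes; the branch above is one of them.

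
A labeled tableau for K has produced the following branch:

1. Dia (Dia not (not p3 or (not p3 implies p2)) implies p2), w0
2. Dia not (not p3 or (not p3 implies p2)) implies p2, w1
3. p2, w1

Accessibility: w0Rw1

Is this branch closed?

No atom appears with both signs at the same world.

Open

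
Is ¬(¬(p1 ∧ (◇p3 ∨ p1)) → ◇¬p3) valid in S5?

Not valid

Tableau for the negation ¬(p1 ∧ (◇p3 ∨ p1)) → ◇¬p3:
1. ¬(p1 ∧ (◇p3 ∨ p1)) → ◇¬p3, u
2. ◇¬p3, u
3. ¬p3, v
Accessibility: uRu, uRv, vRu, vRv
The negation has an open branch (countermodel exists).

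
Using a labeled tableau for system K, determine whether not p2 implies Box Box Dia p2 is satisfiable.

Satisfiable

1. not p2 implies Box Box Dia p2, u
2. Box Box Dia p2, u   [implies-rule on 1 (branches; this branch)]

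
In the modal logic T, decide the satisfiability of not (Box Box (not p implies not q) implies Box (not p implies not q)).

No, unsatisfiable

1. not (Box Box (not p implies not q) implies Box (not p implies not q)), u
2. Box Box (not p implies not q), u
3. not Box (not p implies not q), u
4. Box (not p implies not q), u
5. not p implies not q, u
6. not q, u
7. not (not p implies not q), v
8. not p, v
9. q, v
10. Box (not p implies not q), v
11. not p implies not q, v
12. not q, v
Accessibility: uRu, uRv, vRv
Branch closes: q and not q both at v.
Every branch closes; the branch above is one of them.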